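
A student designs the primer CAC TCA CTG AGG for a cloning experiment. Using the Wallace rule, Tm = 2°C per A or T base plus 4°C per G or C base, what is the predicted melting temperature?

G=3, T=2, A=3, C=4
So N_AT = 5 and N_GC = 7.
Tm = 4·7 + 2·5 = 28 + 10 = 38°C

38°C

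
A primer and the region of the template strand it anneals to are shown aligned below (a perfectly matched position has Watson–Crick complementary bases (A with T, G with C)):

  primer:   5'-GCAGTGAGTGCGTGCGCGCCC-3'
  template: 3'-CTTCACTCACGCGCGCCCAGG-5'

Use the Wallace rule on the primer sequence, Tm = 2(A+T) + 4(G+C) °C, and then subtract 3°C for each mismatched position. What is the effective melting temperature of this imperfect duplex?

Primer base counts: A=2, T=3, G=9, C=7 → A+T=5, G+C=16
Perfect-match Tm = 2(5) + 4(16) = 10 + 64 = 74°C
Mismatches (positions where the bases are not complementary): 4 (at positions 2, 13, 17, 19)
Effective Tm = 74 − 4×3 = 74 − 12 = 62°C

62°C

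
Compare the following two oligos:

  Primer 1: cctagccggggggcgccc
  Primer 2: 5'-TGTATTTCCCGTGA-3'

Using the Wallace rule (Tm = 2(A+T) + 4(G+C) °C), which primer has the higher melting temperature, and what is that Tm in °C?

Primer 1, 68°C

Primer 1: A+T=2, G+C=16 → Tm = 2(2)+4(16) = 68°C
Primer 2: A+T=8, G+C=6 → Tm = 2(8)+4(6) = 40°C
68°C vs 40°C → primer 1 is higher.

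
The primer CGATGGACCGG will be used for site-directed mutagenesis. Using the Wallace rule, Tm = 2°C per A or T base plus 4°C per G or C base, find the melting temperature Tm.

C=3, T=1, A=2, G=5
AT pairs contribute 3, GC pairs contribute 8.
Tm = 2(3) + 4(8) = 6 + 32 = 38°C

38°C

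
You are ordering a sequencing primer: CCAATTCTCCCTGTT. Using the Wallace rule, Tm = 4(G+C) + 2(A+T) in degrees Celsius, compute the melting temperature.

44°C

C=6, T=6, A=2, G=1
So N_AT = 8 and N_GC = 7.
Tm = 2×8 + 4×7 = 44°C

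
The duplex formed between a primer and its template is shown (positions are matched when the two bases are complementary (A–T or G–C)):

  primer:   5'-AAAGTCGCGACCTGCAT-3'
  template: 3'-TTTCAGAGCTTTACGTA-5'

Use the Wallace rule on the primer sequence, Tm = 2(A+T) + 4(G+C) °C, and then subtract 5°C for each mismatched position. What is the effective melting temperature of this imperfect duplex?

37°C

Primer base counts: A=5, T=3, G=4, C=5 → A+T=8, G+C=9
Perfect-match Tm = 2(8) + 4(9) = 16 + 36 = 52°C
Mismatches (positions where the bases are not complementary): 3 (at positions 7, 11, 12)
Effective Tm = 52 − 3×5 = 52 − 15 = 37°C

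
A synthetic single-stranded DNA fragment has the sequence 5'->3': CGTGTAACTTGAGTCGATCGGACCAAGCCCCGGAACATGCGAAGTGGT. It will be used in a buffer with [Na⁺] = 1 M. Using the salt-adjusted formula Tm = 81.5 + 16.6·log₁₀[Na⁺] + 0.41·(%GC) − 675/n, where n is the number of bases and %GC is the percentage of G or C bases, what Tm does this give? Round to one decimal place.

90.5°C

Length n = 48. Scanning the sequence gives T=9, G=15, A=12, C=12.
G+C = 27, so %GC = 27/48 × 100 = 56.25%
Salt term: 16.6 × (0) = 0
GC term: 0.41 × 56.25 = 23.062; length term: −675/48 = −14.062
Tm = 81.5 + (0) + 23.062 − 14.062 = 90.5 → 90.5°C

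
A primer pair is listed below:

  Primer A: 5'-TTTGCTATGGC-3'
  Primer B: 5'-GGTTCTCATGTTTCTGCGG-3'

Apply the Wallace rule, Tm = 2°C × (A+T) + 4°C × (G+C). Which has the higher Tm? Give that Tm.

Primer B, 58°C

Primer A: A+T=6, G+C=5 → Tm = 2(6)+4(5) = 32°C
Primer B: A+T=9, G+C=10 → Tm = 2(9)+4(10) = 58°C
32°C vs 58°C → primer B is higher.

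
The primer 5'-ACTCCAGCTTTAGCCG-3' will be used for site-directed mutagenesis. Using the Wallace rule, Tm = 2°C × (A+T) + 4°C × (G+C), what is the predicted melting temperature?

50°C

A=3, G=3, T=4, C=6
So N_AT = 7 and N_GC = 9.
Tm = 2×7 + 4×9 = 50°C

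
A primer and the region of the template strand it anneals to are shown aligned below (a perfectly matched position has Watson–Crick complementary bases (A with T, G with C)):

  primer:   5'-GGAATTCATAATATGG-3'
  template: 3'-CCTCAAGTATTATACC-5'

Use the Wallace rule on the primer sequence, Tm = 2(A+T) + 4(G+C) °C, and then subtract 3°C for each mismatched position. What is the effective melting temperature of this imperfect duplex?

Primer base counts: A=6, T=5, G=4, C=1 → A+T=11, G+C=5
Perfect-match Tm = 2(11) + 4(5) = 22 + 20 = 42°C
Mismatches (positions where the bases are not complementary): 1 (at position 4)
Effective Tm = 42 − 1×3 = 42 − 3 = 39°C

39°C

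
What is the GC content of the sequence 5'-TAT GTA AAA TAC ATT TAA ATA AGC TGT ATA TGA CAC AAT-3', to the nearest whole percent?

21%

Counting bases: T=13, C=4, G=4, A=18
G+C = 4 + 4 = 8 out of 39 bases
%GC = 8/39 × 100 = 20.51% ≈ 21%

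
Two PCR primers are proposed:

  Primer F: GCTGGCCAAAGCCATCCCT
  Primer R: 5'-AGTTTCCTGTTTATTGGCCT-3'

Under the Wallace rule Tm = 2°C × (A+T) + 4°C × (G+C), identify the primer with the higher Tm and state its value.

Primer F, 62°C

Primer F: A+T=7, G+C=12 → Tm = 2(7)+4(12) = 62°C
Primer R: A+T=12, G+C=8 → Tm = 2(12)+4(8) = 56°C
62°C vs 56°C → primer F is higher.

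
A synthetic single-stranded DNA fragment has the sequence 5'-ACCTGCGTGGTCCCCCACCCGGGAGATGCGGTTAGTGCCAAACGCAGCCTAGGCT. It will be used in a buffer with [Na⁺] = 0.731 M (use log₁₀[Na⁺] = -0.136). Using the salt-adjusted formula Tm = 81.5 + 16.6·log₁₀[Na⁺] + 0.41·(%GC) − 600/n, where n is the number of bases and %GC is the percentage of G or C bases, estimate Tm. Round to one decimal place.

95.2°C

Length n = 55. Scanning the sequence gives G=17, C=19, A=10, T=9.
G+C = 36, so %GC = 36/55 × 100 = 65.455%
Salt term: 16.6 × (-0.136) = -2.258
GC term: 0.41 × 65.455 = 26.837; length term: −600/55 = −10.909
Tm = 81.5 + (-2.258) + 26.837 − 10.909 = 95.17 → 95.2°C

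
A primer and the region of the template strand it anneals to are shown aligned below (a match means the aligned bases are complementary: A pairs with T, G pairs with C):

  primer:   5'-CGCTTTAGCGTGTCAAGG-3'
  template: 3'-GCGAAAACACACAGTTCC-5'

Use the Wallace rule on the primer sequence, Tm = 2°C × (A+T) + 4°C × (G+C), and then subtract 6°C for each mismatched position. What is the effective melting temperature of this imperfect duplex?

44°C

Primer base counts: A=3, T=5, G=6, C=4 → A+T=8, G+C=10
Perfect-match Tm = 2(8) + 4(10) = 16 + 40 = 56°C
Mismatches (positions where the bases are not complementary): 2 (at positions 7, 9)
Effective Tm = 56 − 2×6 = 56 − 12 = 44°C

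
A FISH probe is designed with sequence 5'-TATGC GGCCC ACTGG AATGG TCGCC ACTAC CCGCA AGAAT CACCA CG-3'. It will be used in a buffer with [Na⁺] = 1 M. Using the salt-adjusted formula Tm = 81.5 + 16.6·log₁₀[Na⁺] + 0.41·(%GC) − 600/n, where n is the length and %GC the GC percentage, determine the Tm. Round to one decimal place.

93.2°C

Length n = 47. Counting bases: A=12, T=7, C=17, G=11
G+C = 28, so %GC = 28/47 × 100 = 59.574%
Salt term: 16.6 × (0) = 0
GC term: 0.41 × 59.574 = 24.425; length term: −600/47 = −12.766
Tm = 81.5 + (0) + 24.425 − 12.766 = 93.159 → 93.2°C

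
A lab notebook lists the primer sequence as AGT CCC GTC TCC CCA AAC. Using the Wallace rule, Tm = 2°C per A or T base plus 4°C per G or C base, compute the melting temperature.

Base counts: T=3, C=9, G=2, A=4
AT pairs contribute 7, GC pairs contribute 11.
Tm = 2×7 + 4×11 = 58°C

58°C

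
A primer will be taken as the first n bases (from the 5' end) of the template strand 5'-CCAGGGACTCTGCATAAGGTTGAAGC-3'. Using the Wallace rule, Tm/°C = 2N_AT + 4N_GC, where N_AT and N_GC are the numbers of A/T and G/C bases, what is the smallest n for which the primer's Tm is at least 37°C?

n = 12

First 11 bases: CCAGGGACTCT → Tm = 36°C (< 37°C)
First 12 bases: CCAGGGACTCTG → Tm = 40°C (≥ 37°C)
Each additional base adds 2°C (A/T) or 4°C (G/C), so Tm is non-decreasing in n; n = 12 is the first length to reach 37°C.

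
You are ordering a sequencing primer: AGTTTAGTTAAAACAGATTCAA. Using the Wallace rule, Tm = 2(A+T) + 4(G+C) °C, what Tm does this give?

54°C

A=10, G=3, C=2, T=7
AT pairs contribute 17, GC pairs contribute 5.
Tm = 4·5 + 2·17 = 20 + 34 = 54°C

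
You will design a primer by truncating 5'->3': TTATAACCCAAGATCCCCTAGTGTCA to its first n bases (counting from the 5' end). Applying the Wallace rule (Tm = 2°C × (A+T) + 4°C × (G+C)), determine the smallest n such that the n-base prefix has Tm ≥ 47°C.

n = 17

First 16 bases: TTATAACCCAAGATCC → Tm = 44°C (< 47°C)
First 17 bases: TTATAACCCAAGATCCC → Tm = 48°C (≥ 47°C)
Each additional base adds 2°C (A/T) or 4°C (G/C), so Tm is non-decreasing in n; n = 17 is the first length to reach 47°C.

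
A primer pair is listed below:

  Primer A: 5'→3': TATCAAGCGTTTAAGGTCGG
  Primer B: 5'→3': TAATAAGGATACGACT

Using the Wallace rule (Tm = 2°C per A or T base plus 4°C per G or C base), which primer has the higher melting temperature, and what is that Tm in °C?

Primer A, 58°C

Primer A: A+T=11, G+C=9 → Tm = 2(11)+4(9) = 58°C
Primer B: A+T=11, G+C=5 → Tm = 2(11)+4(5) = 42°C
58°C vs 42°C → primer A is higher.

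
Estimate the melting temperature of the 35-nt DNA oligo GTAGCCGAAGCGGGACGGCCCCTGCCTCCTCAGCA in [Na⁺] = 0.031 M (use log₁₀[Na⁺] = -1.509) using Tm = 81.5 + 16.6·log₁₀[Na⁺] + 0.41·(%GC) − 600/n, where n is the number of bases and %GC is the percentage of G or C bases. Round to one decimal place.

Length n = 35. Counting bases: G=11, C=14, A=6, T=4
G+C = 25, so %GC = 25/35 × 100 = 71.429%
Salt term: 16.6 × (-1.509) = -25.049
GC term: 0.41 × 71.429 = 29.286; length term: −600/35 = −17.143
Tm = 81.5 + (-25.049) + 29.286 − 17.143 = 68.594 → 68.6°C

68.6°C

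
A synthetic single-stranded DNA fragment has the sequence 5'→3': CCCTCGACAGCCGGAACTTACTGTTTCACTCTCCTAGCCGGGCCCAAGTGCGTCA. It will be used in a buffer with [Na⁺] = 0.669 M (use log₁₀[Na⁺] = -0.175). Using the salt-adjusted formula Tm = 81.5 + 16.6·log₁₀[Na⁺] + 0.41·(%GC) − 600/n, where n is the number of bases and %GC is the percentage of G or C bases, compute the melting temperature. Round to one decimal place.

Length n = 55. Base counts: A=10, G=12, C=21, T=12
G+C = 33, so %GC = 33/55 × 100 = 60%
Salt term: 16.6 × (-0.175) = -2.905
GC term: 0.41 × 60 = 24.6; length term: −600/55 = −10.909
Tm = 81.5 + (-2.905) + 24.6 − 10.909 = 92.286 → 92.3°C

92.3°C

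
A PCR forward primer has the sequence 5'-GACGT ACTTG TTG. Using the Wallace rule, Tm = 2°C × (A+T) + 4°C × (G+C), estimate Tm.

Scanning the sequence gives G=4, A=2, C=2, T=5.
AT pairs contribute 7, GC pairs contribute 6.
Tm = 2×7 + 4×6 = 38°C

38°C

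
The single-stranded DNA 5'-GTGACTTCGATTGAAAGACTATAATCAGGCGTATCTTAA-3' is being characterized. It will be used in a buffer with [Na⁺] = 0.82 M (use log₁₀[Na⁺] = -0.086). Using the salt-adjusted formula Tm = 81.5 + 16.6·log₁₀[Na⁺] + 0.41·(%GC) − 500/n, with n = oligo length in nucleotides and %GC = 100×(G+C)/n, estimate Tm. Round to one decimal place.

Length n = 39. A=13, C=6, T=12, G=8
G+C = 14, so %GC = 14/39 × 100 = 35.897%
Salt term: 16.6 × (-0.086) = -1.428
GC term: 0.41 × 35.897 = 14.718; length term: −500/39 = −12.821
Tm = 81.5 + (-1.428) + 14.718 − 12.821 = 81.969 → 82.0°C

82.0°C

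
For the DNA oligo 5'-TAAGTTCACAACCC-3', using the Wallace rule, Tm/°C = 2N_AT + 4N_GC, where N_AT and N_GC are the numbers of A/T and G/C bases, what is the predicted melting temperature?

Scanning the sequence gives T=3, C=5, G=1, A=5.
So N_AT = 8 and N_GC = 6.
Tm = 2(8) + 4(6) = 16 + 24 = 40°C

40°C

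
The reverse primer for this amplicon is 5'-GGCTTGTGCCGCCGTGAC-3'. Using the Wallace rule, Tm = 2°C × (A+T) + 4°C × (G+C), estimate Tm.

62°C

A=1, C=6, G=7, T=4
A+T = 5, G+C = 13
Tm = 2×5 + 4×13 = 62°C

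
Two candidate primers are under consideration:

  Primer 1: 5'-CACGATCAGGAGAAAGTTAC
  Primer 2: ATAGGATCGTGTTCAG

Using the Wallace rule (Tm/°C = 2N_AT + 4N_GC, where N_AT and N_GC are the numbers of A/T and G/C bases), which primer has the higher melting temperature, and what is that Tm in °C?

Primer 1: A+T=11, G+C=9 → Tm = 2(11)+4(9) = 58°C
Primer 2: A+T=9, G+C=7 → Tm = 2(9)+4(7) = 46°C
58°C vs 46°C → primer 1 is higher.

Primer 1, 58°C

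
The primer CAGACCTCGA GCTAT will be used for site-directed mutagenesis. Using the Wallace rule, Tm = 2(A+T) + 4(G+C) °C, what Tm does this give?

Counting bases: C=5, G=3, T=3, A=4
AT pairs contribute 7, GC pairs contribute 8.
Tm = 2×7 + 4×8 = 46°C

46°C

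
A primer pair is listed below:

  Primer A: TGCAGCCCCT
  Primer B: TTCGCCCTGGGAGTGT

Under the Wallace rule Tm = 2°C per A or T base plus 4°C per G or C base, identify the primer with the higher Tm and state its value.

Primer B, 52°C

Primer A: A+T=3, G+C=7 → Tm = 2(3)+4(7) = 34°C
Primer B: A+T=6, G+C=10 → Tm = 2(6)+4(10) = 52°C
34°C vs 52°C → primer B is higher.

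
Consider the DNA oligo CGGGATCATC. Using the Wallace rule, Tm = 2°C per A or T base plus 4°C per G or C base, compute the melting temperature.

32°C

Counting bases: A=2, C=3, T=2, G=3
AT pairs contribute 4, GC pairs contribute 6.
Tm = 4·6 + 2·4 = 24 + 8 = 32°C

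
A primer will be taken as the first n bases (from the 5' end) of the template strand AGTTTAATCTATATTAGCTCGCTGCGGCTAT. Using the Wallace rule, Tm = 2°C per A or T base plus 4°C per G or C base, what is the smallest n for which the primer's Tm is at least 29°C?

n = 13

First 12 bases: AGTTTAATCTAT → Tm = 28°C (< 29°C)
First 13 bases: AGTTTAATCTATA → Tm = 30°C (≥ 29°C)
Since every base adds ≥2°C, Tm only increases with n, so the threshold is first crossed at n = 13.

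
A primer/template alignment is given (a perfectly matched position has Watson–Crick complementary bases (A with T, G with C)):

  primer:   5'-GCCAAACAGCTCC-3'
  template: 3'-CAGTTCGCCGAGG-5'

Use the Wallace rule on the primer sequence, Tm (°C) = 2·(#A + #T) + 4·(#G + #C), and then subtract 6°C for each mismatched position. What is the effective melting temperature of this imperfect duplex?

Primer base counts: A=4, T=1, G=2, C=6 → A+T=5, G+C=8
Perfect-match Tm = 2(5) + 4(8) = 10 + 32 = 42°C
Mismatches (positions where the bases are not complementary): 3 (at positions 2, 6, 8)
Effective Tm = 42 − 3×6 = 42 − 18 = 24°C

24°C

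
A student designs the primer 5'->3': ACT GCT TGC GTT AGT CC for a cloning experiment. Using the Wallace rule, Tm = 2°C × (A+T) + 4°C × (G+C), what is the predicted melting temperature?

52°C

Base counts: A=2, C=5, G=4, T=6
A+T = 8, G+C = 9
Tm = 2×8 + 4×9 = 52°C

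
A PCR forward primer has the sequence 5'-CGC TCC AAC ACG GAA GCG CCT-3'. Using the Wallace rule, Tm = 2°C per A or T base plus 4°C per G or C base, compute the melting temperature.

Base counts: T=2, G=5, C=9, A=5
So N_AT = 7 and N_GC = 14.
Tm = 2×7 + 4×14 = 70°C

70°C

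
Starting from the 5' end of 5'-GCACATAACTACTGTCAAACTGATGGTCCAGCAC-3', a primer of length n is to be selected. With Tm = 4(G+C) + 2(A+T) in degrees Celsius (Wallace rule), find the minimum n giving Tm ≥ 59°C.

First 21 bases: GCACATAACTACTGTCAAACT → Tm = 58°C (< 59°C)
First 22 bases: GCACATAACTACTGTCAAACTG → Tm = 62°C (≥ 59°C)
Since every base adds ≥2°C, Tm only increases with n, so the threshold is first crossed at n = 22.

n = 22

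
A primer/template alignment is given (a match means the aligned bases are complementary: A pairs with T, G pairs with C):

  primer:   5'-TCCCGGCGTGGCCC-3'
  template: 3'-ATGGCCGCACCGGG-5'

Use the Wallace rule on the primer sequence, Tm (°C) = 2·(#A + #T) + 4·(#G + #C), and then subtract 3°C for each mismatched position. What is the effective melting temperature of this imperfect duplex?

Primer base counts: A=0, T=2, G=5, C=7 → A+T=2, G+C=12
Perfect-match Tm = 2(2) + 4(12) = 4 + 48 = 52°C
Mismatches (positions where the bases are not complementary): 1 (at position 2)
Effective Tm = 52 − 1×3 = 52 − 3 = 49°C

49°C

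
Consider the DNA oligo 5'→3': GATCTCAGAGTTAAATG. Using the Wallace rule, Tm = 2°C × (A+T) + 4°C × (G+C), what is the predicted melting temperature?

46°C

Base counts: T=5, G=4, C=2, A=6
AT pairs contribute 11, GC pairs contribute 6.
Tm = 2(11) + 4(6) = 22 + 24 = 46°C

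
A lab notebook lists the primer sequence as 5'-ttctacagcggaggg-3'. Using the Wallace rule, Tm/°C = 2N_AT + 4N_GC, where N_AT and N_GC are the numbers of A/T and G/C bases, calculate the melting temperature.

48°C

Counting bases: T=3, G=6, C=3, A=3
A+T = 6, G+C = 9
Tm = 4·9 + 2·6 = 36 + 12 = 48°C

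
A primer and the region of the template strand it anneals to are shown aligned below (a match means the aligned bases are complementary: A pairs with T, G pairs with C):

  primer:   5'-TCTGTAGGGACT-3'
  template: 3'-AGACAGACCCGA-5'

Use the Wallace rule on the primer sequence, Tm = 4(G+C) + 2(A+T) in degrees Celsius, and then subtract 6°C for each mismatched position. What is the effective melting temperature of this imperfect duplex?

18°C

Primer base counts: A=2, T=4, G=4, C=2 → A+T=6, G+C=6
Perfect-match Tm = 2(6) + 4(6) = 12 + 24 = 36°C
Mismatches (positions where the bases are not complementary): 3 (at positions 6, 7, 10)
Effective Tm = 36 − 3×6 = 36 − 18 = 18°C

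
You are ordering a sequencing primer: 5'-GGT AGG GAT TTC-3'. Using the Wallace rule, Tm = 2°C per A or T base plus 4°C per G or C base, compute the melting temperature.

Counting bases: G=5, C=1, T=4, A=2
A+T = 6, G+C = 6
Tm = 4·6 + 2·6 = 24 + 12 = 36°C

36°C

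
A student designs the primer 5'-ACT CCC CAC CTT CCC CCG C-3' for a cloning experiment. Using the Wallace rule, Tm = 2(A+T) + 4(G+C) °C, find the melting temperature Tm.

66°C

G=1, A=2, T=3, C=13
AT pairs contribute 5, GC pairs contribute 14.
Tm = 4·14 + 2·5 = 56 + 10 = 66°C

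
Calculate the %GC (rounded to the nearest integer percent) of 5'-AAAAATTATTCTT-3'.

Scanning the sequence gives C=1, T=6, A=6, G=0.
G+C = 0 + 1 = 1 out of 13 bases
%GC = 1/13 × 100 = 7.692% ≈ 8%

8%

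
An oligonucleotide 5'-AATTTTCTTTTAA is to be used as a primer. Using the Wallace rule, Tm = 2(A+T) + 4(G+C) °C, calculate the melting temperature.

28°C

Scanning the sequence gives C=1, G=0, T=8, A=4.
AT pairs contribute 12, GC pairs contribute 1.
Tm = 4·1 + 2·12 = 4 + 24 = 28°C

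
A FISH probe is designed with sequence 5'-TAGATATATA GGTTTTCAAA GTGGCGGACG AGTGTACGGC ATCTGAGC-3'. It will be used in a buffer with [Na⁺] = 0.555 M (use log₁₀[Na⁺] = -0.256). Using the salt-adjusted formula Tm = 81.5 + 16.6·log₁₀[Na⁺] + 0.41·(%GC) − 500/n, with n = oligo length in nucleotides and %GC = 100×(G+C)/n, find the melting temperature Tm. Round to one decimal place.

85.6°C

Length n = 48. Counting bases: C=7, A=13, T=13, G=15
G+C = 22, so %GC = 22/48 × 100 = 45.833%
Salt term: 16.6 × (-0.256) = -4.25
GC term: 0.41 × 45.833 = 18.792; length term: −500/48 = −10.417
Tm = 81.5 + (-4.25) + 18.792 − 10.417 = 85.625 → 85.6°C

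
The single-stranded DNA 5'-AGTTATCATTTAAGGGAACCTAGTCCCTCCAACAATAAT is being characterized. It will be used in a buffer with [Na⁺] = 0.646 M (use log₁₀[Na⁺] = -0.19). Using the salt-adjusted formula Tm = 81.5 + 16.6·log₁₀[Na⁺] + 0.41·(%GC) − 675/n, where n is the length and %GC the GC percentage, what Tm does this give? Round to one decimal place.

75.8°C

Length n = 39. Base counts: C=9, G=5, A=14, T=11
G+C = 14, so %GC = 14/39 × 100 = 35.897%
Salt term: 16.6 × (-0.19) = -3.154
GC term: 0.41 × 35.897 = 14.718; length term: −675/39 = −17.308
Tm = 81.5 + (-3.154) + 14.718 − 17.308 = 75.756 → 75.8°C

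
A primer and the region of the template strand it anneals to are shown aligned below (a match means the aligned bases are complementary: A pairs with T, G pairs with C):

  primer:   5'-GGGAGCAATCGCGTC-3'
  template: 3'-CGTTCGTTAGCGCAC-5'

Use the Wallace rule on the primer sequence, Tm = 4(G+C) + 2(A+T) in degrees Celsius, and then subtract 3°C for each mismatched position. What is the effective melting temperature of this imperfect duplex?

41°C

Primer base counts: A=3, T=2, G=6, C=4 → A+T=5, G+C=10
Perfect-match Tm = 2(5) + 4(10) = 10 + 40 = 50°C
Mismatches (positions where the bases are not complementary): 3 (at positions 2, 3, 15)
Effective Tm = 50 − 3×3 = 50 − 9 = 41°C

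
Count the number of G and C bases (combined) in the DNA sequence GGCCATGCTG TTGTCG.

Base counts: T=5, G=6, A=1, C=4
G+C = 6 + 4 = 10

10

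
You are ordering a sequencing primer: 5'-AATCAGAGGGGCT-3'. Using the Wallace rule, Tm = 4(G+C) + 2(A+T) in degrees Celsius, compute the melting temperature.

40°C

Scanning the sequence gives C=2, A=4, T=2, G=5.
AT pairs contribute 6, GC pairs contribute 7.
Tm = 2(6) + 4(7) = 12 + 28 = 40°C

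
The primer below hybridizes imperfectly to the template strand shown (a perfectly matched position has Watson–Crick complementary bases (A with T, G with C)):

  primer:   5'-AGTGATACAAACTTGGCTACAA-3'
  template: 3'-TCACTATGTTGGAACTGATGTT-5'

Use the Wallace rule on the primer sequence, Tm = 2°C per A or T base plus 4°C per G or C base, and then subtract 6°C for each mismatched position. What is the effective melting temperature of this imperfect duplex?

Primer base counts: A=9, T=5, G=4, C=4 → A+T=14, G+C=8
Perfect-match Tm = 2(14) + 4(8) = 28 + 32 = 60°C
Mismatches (positions where the bases are not complementary): 2 (at positions 11, 16)
Effective Tm = 60 − 2×6 = 60 − 12 = 48°C

48°C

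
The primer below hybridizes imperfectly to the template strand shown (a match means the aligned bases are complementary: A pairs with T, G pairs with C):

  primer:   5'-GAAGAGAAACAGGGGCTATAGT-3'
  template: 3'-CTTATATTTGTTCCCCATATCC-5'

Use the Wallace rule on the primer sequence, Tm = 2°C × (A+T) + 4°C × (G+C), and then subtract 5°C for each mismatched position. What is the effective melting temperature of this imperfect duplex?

Primer base counts: A=9, T=3, G=8, C=2 → A+T=12, G+C=10
Perfect-match Tm = 2(12) + 4(10) = 24 + 40 = 64°C
Mismatches (positions where the bases are not complementary): 5 (at positions 4, 6, 12, 16, 22)
Effective Tm = 64 − 5×5 = 64 − 25 = 39°C

39°C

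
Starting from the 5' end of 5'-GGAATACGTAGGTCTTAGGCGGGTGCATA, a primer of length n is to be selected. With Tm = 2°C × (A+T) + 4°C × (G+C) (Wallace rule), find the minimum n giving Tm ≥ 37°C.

First 12 bases: GGAATACGTAGG → Tm = 36°C (< 37°C)
First 13 bases: GGAATACGTAGGT → Tm = 38°C (≥ 37°C)
Since every base adds ≥2°C, Tm only increases with n, so the threshold is first crossed at n = 13.

n = 13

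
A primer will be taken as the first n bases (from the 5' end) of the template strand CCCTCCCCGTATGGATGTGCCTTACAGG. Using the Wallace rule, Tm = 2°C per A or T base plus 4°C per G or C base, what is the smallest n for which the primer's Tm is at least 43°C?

n = 13

First 12 bases: CCCTCCCCGTAT → Tm = 40°C (< 43°C)
First 13 bases: CCCTCCCCGTATG → Tm = 44°C (≥ 43°C)
Each additional base adds 2°C (A/T) or 4°C (G/C), so Tm is non-decreasing in n; n = 13 is the first length to reach 43°C.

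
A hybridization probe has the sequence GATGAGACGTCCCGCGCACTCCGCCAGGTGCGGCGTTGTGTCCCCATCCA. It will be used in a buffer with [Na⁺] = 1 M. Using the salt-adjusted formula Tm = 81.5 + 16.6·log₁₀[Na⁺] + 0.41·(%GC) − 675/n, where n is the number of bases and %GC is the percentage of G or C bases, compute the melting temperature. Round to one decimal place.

95.9°C

Length n = 50. Scanning the sequence gives C=19, A=7, G=15, T=9.
G+C = 34, so %GC = 34/50 × 100 = 68%
Salt term: 16.6 × (0) = 0
GC term: 0.41 × 68 = 27.88; length term: −675/50 = −13.5
Tm = 81.5 + (0) + 27.88 − 13.5 = 95.88 → 95.9°C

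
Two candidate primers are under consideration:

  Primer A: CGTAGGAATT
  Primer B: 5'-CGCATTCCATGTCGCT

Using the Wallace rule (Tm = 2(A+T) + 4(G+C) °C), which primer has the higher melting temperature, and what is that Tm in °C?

Primer B, 50°C

Primer A: A+T=6, G+C=4 → Tm = 2(6)+4(4) = 28°C
Primer B: A+T=7, G+C=9 → Tm = 2(7)+4(9) = 50°C
28°C vs 50°C → primer B is higher.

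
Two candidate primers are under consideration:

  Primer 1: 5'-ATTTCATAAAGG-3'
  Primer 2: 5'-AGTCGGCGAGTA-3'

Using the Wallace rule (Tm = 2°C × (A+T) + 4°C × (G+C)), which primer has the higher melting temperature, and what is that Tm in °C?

Primer 1: A+T=9, G+C=3 → Tm = 2(9)+4(3) = 30°C
Primer 2: A+T=5, G+C=7 → Tm = 2(5)+4(7) = 38°C
30°C vs 38°C → primer 2 is higher.

Primer 2, 38°C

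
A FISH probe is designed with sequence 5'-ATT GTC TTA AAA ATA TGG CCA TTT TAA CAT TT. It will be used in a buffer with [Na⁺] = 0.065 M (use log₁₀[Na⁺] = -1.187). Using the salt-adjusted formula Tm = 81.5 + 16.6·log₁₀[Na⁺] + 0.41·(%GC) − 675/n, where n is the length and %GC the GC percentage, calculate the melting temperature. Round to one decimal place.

49.7°C

Length n = 32. Counting bases: G=3, A=11, C=4, T=14
G+C = 7, so %GC = 7/32 × 100 = 21.875%
Salt term: 16.6 × (-1.187) = -19.704
GC term: 0.41 × 21.875 = 8.969; length term: −675/32 = −21.094
Tm = 81.5 + (-19.704) + 8.969 − 21.094 = 49.671 → 49.7°C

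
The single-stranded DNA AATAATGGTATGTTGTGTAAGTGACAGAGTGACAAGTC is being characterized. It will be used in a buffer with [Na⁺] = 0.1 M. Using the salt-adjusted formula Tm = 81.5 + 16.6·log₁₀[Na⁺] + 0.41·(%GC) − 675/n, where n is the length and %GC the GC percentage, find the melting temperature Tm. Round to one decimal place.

Length n = 38. T=11, A=13, G=11, C=3
G+C = 14, so %GC = 14/38 × 100 = 36.842%
Salt term: 16.6 × (-1) = -16.6
GC term: 0.41 × 36.842 = 15.105; length term: −675/38 = −17.763
Tm = 81.5 + (-16.6) + 15.105 − 17.763 = 62.242 → 62.2°C

62.2°C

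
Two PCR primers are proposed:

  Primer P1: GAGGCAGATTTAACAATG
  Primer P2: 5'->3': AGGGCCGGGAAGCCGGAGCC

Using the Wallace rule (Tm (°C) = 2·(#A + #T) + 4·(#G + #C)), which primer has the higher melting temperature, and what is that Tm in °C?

Primer P1: A+T=11, G+C=7 → Tm = 2(11)+4(7) = 50°C
Primer P2: A+T=4, G+C=16 → Tm = 2(4)+4(16) = 72°C
50°C vs 72°C → primer P2 is higher.

Primer P2, 72°C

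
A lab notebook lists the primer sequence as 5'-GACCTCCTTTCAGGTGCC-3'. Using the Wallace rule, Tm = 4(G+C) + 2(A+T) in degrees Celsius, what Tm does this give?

C=7, G=4, A=2, T=5
So N_AT = 7 and N_GC = 11.
Tm = 2(7) + 4(11) = 14 + 44 = 58°C

58°C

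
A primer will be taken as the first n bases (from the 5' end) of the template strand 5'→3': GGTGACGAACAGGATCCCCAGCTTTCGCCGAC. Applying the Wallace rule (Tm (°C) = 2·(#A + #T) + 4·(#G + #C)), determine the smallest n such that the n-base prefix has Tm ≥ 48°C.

First 15 bases: GGTGACGAACAGGAT → Tm = 46°C (< 48°C)
First 16 bases: GGTGACGAACAGGATC → Tm = 50°C (≥ 48°C)
Since every base adds ≥2°C, Tm only increases with n, so the threshold is first crossed at n = 16.

n = 16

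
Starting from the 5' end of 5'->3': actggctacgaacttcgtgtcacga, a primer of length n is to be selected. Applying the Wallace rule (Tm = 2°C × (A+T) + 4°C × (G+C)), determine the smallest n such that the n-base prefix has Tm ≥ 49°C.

First 16 bases: ACTGGCTACGAACTTC → Tm = 48°C (< 49°C)
First 17 bases: ACTGGCTACGAACTTCG → Tm = 52°C (≥ 49°C)
Since every base adds ≥2°C, Tm only increases with n, so the threshold is first crossed at n = 17.

n = 17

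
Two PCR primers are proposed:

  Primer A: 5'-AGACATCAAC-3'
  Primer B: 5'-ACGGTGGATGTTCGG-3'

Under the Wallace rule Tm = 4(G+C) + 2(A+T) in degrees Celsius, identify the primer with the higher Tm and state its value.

Primer A: A+T=6, G+C=4 → Tm = 2(6)+4(4) = 28°C
Primer B: A+T=6, G+C=9 → Tm = 2(6)+4(9) = 48°C
28°C vs 48°C → primer B is higher.

Primer B, 48°C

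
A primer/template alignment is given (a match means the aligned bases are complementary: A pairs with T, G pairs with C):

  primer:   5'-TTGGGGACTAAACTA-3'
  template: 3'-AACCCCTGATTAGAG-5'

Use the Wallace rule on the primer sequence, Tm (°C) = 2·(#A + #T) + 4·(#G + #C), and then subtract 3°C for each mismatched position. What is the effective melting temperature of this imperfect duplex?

36°C

Primer base counts: A=5, T=4, G=4, C=2 → A+T=9, G+C=6
Perfect-match Tm = 2(9) + 4(6) = 18 + 24 = 42°C
Mismatches (positions where the bases are not complementary): 2 (at positions 12, 15)
Effective Tm = 42 − 2×3 = 42 − 6 = 36°C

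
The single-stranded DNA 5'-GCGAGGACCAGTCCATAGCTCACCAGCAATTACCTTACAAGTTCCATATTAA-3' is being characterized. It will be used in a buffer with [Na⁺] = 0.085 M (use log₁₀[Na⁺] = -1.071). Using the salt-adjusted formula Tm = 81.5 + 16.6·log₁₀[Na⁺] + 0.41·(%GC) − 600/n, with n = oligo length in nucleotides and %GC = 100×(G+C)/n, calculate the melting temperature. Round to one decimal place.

Length n = 52. Scanning the sequence gives C=15, A=17, G=8, T=12.
G+C = 23, so %GC = 23/52 × 100 = 44.231%
Salt term: 16.6 × (-1.071) = -17.779
GC term: 0.41 × 44.231 = 18.135; length term: −600/52 = −11.538
Tm = 81.5 + (-17.779) + 18.135 − 11.538 = 70.318 → 70.3°C

70.3°C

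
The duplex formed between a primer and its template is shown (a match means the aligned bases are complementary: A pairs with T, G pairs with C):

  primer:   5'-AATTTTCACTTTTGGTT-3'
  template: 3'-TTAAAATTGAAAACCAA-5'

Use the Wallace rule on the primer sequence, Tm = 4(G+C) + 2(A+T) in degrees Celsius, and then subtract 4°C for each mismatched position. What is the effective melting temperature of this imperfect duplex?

38°C

Primer base counts: A=3, T=10, G=2, C=2 → A+T=13, G+C=4
Perfect-match Tm = 2(13) + 4(4) = 26 + 16 = 42°C
Mismatches (positions where the bases are not complementary): 1 (at position 7)
Effective Tm = 42 − 1×4 = 42 − 4 = 38°C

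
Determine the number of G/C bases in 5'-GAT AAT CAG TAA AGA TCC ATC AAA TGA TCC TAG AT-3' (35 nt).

11

T=9, C=6, A=15, G=5
Total G or C: 5 + 6 = 11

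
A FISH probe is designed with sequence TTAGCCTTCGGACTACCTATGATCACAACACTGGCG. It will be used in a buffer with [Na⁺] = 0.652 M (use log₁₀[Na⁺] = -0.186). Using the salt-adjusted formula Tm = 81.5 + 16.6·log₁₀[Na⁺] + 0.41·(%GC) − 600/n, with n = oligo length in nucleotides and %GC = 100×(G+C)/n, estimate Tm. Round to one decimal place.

Length n = 36. C=11, A=9, T=9, G=7
G+C = 18, so %GC = 18/36 × 100 = 50%
Salt term: 16.6 × (-0.186) = -3.088
GC term: 0.41 × 50 = 20.5; length term: −600/36 = −16.667
Tm = 81.5 + (-3.088) + 20.5 − 16.667 = 82.245 → 82.2°C

82.2°C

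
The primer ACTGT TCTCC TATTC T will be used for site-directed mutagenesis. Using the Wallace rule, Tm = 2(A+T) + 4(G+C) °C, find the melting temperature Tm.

44°C

Counting bases: C=5, T=8, G=1, A=2
So N_AT = 10 and N_GC = 6.
Tm = 2×10 + 4×6 = 44°C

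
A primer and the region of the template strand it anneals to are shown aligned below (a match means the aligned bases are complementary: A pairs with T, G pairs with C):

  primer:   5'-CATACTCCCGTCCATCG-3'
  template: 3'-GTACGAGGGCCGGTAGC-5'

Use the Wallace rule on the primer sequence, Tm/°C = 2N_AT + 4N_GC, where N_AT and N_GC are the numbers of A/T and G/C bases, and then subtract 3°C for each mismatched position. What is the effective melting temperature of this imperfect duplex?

48°C

Primer base counts: A=3, T=4, G=2, C=8 → A+T=7, G+C=10
Perfect-match Tm = 2(7) + 4(10) = 14 + 40 = 54°C
Mismatches (positions where the bases are not complementary): 2 (at positions 4, 11)
Effective Tm = 54 − 2×3 = 54 − 6 = 48°C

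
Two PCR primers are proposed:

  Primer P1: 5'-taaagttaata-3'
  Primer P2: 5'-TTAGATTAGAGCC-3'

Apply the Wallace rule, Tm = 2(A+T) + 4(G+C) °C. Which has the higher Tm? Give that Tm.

Primer P2, 36°C

Primer P1: A+T=10, G+C=1 → Tm = 2(10)+4(1) = 24°C
Primer P2: A+T=8, G+C=5 → Tm = 2(8)+4(5) = 36°C
24°C vs 36°C → primer P2 is higher.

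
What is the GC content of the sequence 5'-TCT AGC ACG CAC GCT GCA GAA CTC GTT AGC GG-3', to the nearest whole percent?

59%

T=6, C=10, A=7, G=9
G+C = 9 + 10 = 19 out of 32 bases
%GC = 19/32 × 100 = 59.38% ≈ 59%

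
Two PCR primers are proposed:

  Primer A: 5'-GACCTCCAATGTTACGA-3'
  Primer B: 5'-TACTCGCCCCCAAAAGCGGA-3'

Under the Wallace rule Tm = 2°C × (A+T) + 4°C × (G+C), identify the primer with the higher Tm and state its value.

Primer B, 64°C

Primer A: A+T=9, G+C=8 → Tm = 2(9)+4(8) = 50°C
Primer B: A+T=8, G+C=12 → Tm = 2(8)+4(12) = 64°C
50°C vs 64°C → primer B is higher.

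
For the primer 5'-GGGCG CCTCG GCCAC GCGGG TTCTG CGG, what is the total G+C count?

23

A=1, T=4, G=13, C=10
Total G or C: 13 + 10 = 23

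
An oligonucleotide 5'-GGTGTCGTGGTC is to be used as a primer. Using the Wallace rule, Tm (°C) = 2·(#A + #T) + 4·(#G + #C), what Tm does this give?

G=6, A=0, T=4, C=2
So N_AT = 4 and N_GC = 8.
Tm = 4·8 + 2·4 = 32 + 8 = 40°C

40°C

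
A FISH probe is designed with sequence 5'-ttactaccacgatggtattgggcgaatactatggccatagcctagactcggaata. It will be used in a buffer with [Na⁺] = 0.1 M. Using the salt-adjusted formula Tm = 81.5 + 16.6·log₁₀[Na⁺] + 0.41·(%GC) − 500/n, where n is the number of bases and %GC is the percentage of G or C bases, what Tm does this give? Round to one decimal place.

74.4°C

Length n = 55. Base counts: A=16, T=14, C=12, G=13
G+C = 25, so %GC = 25/55 × 100 = 45.455%
Salt term: 16.6 × (-1) = -16.6
GC term: 0.41 × 45.455 = 18.637; length term: −500/55 = −9.091
Tm = 81.5 + (-16.6) + 18.637 − 9.091 = 74.446 → 74.4°C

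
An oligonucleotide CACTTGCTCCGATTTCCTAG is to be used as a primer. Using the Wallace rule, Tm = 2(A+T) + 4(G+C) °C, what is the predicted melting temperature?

Counting bases: T=7, G=3, C=7, A=3
AT pairs contribute 10, GC pairs contribute 10.
Tm = 4·10 + 2·10 = 40 + 20 = 60°C

60°C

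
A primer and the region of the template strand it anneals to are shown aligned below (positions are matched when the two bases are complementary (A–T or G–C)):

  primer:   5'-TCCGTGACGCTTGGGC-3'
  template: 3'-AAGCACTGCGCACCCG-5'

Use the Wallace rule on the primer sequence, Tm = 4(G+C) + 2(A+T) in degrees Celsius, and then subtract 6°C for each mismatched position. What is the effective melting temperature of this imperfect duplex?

Primer base counts: A=1, T=4, G=6, C=5 → A+T=5, G+C=11
Perfect-match Tm = 2(5) + 4(11) = 10 + 44 = 54°C
Mismatches (positions where the bases are not complementary): 2 (at positions 2, 11)
Effective Tm = 54 − 2×6 = 54 − 12 = 42°C

42°C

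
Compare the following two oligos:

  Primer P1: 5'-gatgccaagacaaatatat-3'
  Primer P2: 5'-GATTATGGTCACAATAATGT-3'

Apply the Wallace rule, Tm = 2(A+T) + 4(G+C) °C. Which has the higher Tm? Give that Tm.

Primer P1: A+T=13, G+C=6 → Tm = 2(13)+4(6) = 50°C
Primer P2: A+T=14, G+C=6 → Tm = 2(14)+4(6) = 52°C
50°C vs 52°C → primer P2 is higher.

Primer P2, 52°C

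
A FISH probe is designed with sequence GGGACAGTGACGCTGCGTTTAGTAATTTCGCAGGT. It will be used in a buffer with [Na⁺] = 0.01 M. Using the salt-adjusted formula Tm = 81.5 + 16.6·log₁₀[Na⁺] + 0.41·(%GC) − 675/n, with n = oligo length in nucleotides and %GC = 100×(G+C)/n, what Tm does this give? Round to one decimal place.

Length n = 35. T=10, C=6, A=7, G=12
G+C = 18, so %GC = 18/35 × 100 = 51.429%
Salt term: 16.6 × (-2) = -33.2
GC term: 0.41 × 51.429 = 21.086; length term: −675/35 = −19.286
Tm = 81.5 + (-33.2) + 21.086 − 19.286 = 50.1 → 50.1°C

50.1°C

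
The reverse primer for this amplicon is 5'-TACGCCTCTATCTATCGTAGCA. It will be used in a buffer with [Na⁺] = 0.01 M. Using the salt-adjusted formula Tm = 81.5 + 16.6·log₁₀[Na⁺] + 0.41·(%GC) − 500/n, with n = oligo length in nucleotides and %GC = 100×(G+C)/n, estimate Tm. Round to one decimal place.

44.2°C

Length n = 22. Base counts: C=7, G=3, T=7, A=5
G+C = 10, so %GC = 10/22 × 100 = 45.455%
Salt term: 16.6 × (-2) = -33.2
GC term: 0.41 × 45.455 = 18.637; length term: −500/22 = −22.727
Tm = 81.5 + (-33.2) + 18.637 − 22.727 = 44.21 → 44.2°C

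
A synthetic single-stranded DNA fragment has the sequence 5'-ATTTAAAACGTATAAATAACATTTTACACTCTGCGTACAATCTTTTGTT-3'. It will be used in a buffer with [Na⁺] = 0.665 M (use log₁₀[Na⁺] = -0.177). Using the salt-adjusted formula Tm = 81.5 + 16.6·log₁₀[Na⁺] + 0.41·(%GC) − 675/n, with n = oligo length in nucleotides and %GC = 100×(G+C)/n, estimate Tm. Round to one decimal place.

74.8°C

Length n = 49. Scanning the sequence gives G=4, A=17, T=20, C=8.
G+C = 12, so %GC = 12/49 × 100 = 24.49%
Salt term: 16.6 × (-0.177) = -2.938
GC term: 0.41 × 24.49 = 10.041; length term: −675/49 = −13.776
Tm = 81.5 + (-2.938) + 10.041 − 13.776 = 74.827 → 74.8°C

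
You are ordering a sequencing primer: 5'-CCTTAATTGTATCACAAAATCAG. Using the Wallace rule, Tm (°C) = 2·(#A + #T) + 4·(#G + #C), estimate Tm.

60°C

Base counts: G=2, C=5, A=9, T=7
So N_AT = 16 and N_GC = 7.
Tm = 2(16) + 4(7) = 32 + 28 = 60°C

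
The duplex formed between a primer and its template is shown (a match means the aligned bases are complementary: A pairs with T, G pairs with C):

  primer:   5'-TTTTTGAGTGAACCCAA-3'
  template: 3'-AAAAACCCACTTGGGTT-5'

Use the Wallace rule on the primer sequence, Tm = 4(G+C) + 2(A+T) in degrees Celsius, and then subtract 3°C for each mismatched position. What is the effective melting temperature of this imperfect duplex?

43°C

Primer base counts: A=5, T=6, G=3, C=3 → A+T=11, G+C=6
Perfect-match Tm = 2(11) + 4(6) = 22 + 24 = 46°C
Mismatches (positions where the bases are not complementary): 1 (at position 7)
Effective Tm = 46 − 1×3 = 46 − 3 = 43°C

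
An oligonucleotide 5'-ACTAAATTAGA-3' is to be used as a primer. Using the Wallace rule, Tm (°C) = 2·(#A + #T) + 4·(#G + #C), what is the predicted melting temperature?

26°C

C=1, A=6, G=1, T=3
AT pairs contribute 9, GC pairs contribute 2.
Tm = 2×9 + 4×2 = 26°C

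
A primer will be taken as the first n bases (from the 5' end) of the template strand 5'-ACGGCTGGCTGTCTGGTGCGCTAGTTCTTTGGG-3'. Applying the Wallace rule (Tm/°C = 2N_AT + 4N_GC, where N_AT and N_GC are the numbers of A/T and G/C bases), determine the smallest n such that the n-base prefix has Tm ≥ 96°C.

n = 31

First 30 bases: ACGGCTGGCTGTCTGGTGCGCTAGTTCTTT → Tm = 94°C (< 96°C)
First 31 bases: ACGGCTGGCTGTCTGGTGCGCTAGTTCTTTG → Tm = 98°C (≥ 96°C)
Each additional base adds 2°C (A/T) or 4°C (G/C), so Tm is non-decreasing in n; n = 31 is the first length to reach 96°C.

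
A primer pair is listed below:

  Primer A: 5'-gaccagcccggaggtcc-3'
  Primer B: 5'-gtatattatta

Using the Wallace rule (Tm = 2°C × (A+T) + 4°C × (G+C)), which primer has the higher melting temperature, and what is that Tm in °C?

Primer A: A+T=4, G+C=13 → Tm = 2(4)+4(13) = 60°C
Primer B: A+T=10, G+C=1 → Tm = 2(10)+4(1) = 24°C
60°C vs 24°C → primer A is higher.

Primer A, 60°C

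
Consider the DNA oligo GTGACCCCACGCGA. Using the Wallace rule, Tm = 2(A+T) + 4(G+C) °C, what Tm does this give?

C=6, A=3, G=4, T=1
A+T = 4, G+C = 10
Tm = 4·10 + 2·4 = 40 + 8 = 48°C

48°C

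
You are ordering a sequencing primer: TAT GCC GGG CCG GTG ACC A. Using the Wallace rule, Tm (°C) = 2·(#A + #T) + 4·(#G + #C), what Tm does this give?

Base counts: G=7, A=3, C=6, T=3
A+T = 6, G+C = 13
Tm = 2×6 + 4×13 = 64°C

64°C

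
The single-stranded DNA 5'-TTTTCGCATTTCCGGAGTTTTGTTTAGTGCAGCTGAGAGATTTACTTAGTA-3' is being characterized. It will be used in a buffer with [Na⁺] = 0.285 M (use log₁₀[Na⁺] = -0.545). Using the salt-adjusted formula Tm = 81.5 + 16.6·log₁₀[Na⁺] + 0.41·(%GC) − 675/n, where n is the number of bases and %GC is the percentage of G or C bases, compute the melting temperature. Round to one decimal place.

74.5°C

Length n = 51. G=12, C=7, A=10, T=22
G+C = 19, so %GC = 19/51 × 100 = 37.255%
Salt term: 16.6 × (-0.545) = -9.047
GC term: 0.41 × 37.255 = 15.275; length term: −675/51 = −13.235
Tm = 81.5 + (-9.047) + 15.275 − 13.235 = 74.493 → 74.5°C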